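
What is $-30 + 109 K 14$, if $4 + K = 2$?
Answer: $-3082$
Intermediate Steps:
$K = -2$ ($K = -4 + 2 = -2$)
$-30 + 109 K 14 = -30 + 109 \left(\left(-2\right) 14\right) = -30 + 109 \left(-28\right) = -30 - 3052 = -3082$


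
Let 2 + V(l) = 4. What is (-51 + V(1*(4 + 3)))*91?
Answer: -4459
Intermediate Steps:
V(l) = 2 (V(l) = -2 + 4 = 2)
(-51 + V(1*(4 + 3)))*91 = (-51 + 2)*91 = -49*91 = -4459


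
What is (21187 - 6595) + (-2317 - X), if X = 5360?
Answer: 6915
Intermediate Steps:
(21187 - 6595) + (-2317 - X) = (21187 - 6595) + (-2317 - 1*5360) = 14592 + (-2317 - 5360) = 14592 - 7677 = 6915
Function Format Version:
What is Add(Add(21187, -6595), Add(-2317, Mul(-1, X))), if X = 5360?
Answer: 6915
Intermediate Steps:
Add(Add(21187, -6595), Add(-2317, Mul(-1, X))) = Add(Add(21187, -6595), Add(-2317, Mul(-1, 5360))) = Add(14592, Add(-2317, -5360)) = Add(14592, -7677) = 6915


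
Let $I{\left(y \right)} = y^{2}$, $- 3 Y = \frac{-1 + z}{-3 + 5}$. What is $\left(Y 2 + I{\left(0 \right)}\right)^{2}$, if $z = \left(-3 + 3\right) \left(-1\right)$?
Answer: $\frac{1}{9} \approx 0.11111$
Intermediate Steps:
$z = 0$ ($z = 0 \left(-1\right) = 0$)
$Y = \frac{1}{6}$ ($Y = - \frac{\left(-1 + 0\right) \frac{1}{-3 + 5}}{3} = - \frac{\left(-1\right) \frac{1}{2}}{3} = \left(- \frac{1}{3}\right) \left(- \frac{1}{2}\right) = \frac{1}{6} \approx 0.16667$)
$\left(Y 2 + I{\left(0 \right)}\right)^{2} = \left(\frac{1}{6} \cdot 2 + 0^{2}\right)^{2} = \left(\frac{1}{3} + 0\right)^{2} = \left(\frac{1}{3}\right)^{2} = \frac{1}{9}$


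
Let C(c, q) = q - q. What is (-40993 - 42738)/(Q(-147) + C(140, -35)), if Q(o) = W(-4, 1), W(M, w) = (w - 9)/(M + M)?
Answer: -83731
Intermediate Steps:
W(M, w) = (-9 + w)/(2*M) (W(M, w) = (-9 + w)/((2*M)) = (-9 + w)*(1/(2*M)) = (-9 + w)/(2*M))
Q(o) = 1 (Q(o) = (½)*(-9 + 1)/(-4) = (½)*(-¼)*(-8) = 1)
C(c, q) = 0
(-40993 - 42738)/(Q(-147) + C(140, -35)) = (-40993 - 42738)/(1 + 0) = -83731/1 = -83731*1 = -83731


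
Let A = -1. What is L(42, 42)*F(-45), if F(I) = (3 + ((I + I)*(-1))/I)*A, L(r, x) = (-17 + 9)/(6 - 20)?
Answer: -4/7 ≈ -0.57143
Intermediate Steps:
L(r, x) = 4/7 (L(r, x) = -8/(-14) = -8*(-1/14) = 4/7)
F(I) = -1 (F(I) = (3 + ((I + I)*(-1))/I)*(-1) = (3 + ((2*I)*(-1))/I)*(-1) = (3 + (-2*I)/I)*(-1) = (3 - 2)*(-1) = 1*(-1) = -1)
L(42, 42)*F(-45) = (4/7)*(-1) = -4/7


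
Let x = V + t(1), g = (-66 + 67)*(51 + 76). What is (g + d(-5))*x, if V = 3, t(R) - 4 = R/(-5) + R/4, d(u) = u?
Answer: 8601/10 ≈ 860.10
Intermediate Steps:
t(R) = 4 + R/20 (t(R) = 4 + (R/(-5) + R/4) = 4 + (R*(-1/5) + R*(1/4)) = 4 + (-R/5 + R/4) = 4 + R/20)
g = 127 (g = 1*127 = 127)
x = 141/20 (x = 3 + (4 + (1/20)*1) = 3 + (4 + 1/20) = 3 + 81/20 = 141/20 ≈ 7.0500)
(g + d(-5))*x = (127 - 5)*(141/20) = 122*(141/20) = 8601/10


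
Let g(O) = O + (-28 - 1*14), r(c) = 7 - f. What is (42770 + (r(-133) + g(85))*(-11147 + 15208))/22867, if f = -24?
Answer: 343284/22867 ≈ 15.012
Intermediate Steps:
r(c) = 31 (r(c) = 7 - 1*(-24) = 7 + 24 = 31)
g(O) = -42 + O (g(O) = O + (-28 - 14) = O - 42 = -42 + O)
(42770 + (r(-133) + g(85))*(-11147 + 15208))/22867 = (42770 + (31 + (-42 + 85))*(-11147 + 15208))/22867 = (42770 + (31 + 43)*4061)*(1/22867) = (42770 + 74*4061)*(1/22867) = (42770 + 300514)*(1/22867) = 343284*(1/22867) = 343284/22867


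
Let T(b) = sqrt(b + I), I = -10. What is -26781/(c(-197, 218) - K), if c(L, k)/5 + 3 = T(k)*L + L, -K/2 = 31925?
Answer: -33663717/74966314 - 5275857*sqrt(13)/187415785 ≈ -0.55055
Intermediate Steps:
K = -63850 (K = -2*31925 = -63850)
T(b) = sqrt(-10 + b) (T(b) = sqrt(b - 10) = sqrt(-10 + b))
c(L, k) = -15 + 5*L + 5*L*sqrt(-10 + k) (c(L, k) = -15 + 5*(sqrt(-10 + k)*L + L) = -15 + 5*(L*sqrt(-10 + k) + L) = -15 + 5*(L + L*sqrt(-10 + k)) = -15 + (5*L + 5*L*sqrt(-10 + k)) = -15 + 5*L + 5*L*sqrt(-10 + k))
-26781/(c(-197, 218) - K) = -26781/((-15 + 5*(-197) + 5*(-197)*sqrt(-10 + 218)) - 1*(-63850)) = -26781/((-15 - 985 + 5*(-197)*sqrt(208)) + 63850) = -26781/((-15 - 985 + 5*(-197)*(4*sqrt(13))) + 63850) = -26781/((-15 - 985 - 3940*sqrt(13)) + 63850) = -26781/((-1000 - 3940*sqrt(13)) + 63850) = -26781/(62850 - 3940*sqrt(13))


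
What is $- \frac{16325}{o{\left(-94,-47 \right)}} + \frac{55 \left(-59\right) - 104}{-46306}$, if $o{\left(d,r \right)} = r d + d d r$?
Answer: $\frac{532990619}{4756482861} \approx 0.11206$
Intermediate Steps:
$o{\left(d,r \right)} = d r + r d^{2}$ ($o{\left(d,r \right)} = d r + d^{2} r = d r + r d^{2}$)
$- \frac{16325}{o{\left(-94,-47 \right)}} + \frac{55 \left(-59\right) - 104}{-46306} = - \frac{16325}{\left(-94\right) \left(-47\right) \left(1 - 94\right)} + \frac{55 \left(-59\right) - 104}{-46306} = - \frac{16325}{\left(-94\right) \left(-47\right) \left(-93\right)} + \left(-3245 - 104\right) \left(- \frac{1}{46306}\right) = - \frac{16325}{-410874} - - \frac{3349}{46306} = \left(-16325\right) \left(- \frac{1}{410874}\right) + \frac{3349}{46306} = \frac{16325}{410874} + \frac{3349}{46306} = \frac{532990619}{4756482861}$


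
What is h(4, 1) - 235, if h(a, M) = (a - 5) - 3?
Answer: -239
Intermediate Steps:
h(a, M) = -8 + a (h(a, M) = (-5 + a) - 3 = -8 + a)
h(4, 1) - 235 = (-8 + 4) - 235 = -4 - 235 = -239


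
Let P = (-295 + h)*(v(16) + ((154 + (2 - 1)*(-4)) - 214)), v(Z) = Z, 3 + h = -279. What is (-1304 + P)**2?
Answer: 696537664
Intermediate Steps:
h = -282 (h = -3 - 279 = -282)
P = 27696 (P = (-295 - 282)*(16 + ((154 + (2 - 1)*(-4)) - 214)) = -577*(16 + ((154 + 1*(-4)) - 214)) = -577*(16 + ((154 - 4) - 214)) = -577*(16 + (150 - 214)) = -577*(16 - 64) = -577*(-48) = 27696)
(-1304 + P)**2 = (-1304 + 27696)**2 = 26392**2 = 696537664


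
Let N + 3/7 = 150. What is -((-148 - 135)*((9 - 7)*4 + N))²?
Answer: -97436998201/49 ≈ -1.9885e+9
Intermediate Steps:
N = 1047/7 (N = -3/7 + 150 = 1047/7 ≈ 149.57)
-((-148 - 135)*((9 - 7)*4 + N))² = -((-148 - 135)*((9 - 7)*4 + 1047/7))² = -(-283*(2*4 + 1047/7))² = -(-283*(8 + 1047/7))² = -(-283*1103/7)² = -(-312149/7)² = -1*97436998201/49 = -97436998201/49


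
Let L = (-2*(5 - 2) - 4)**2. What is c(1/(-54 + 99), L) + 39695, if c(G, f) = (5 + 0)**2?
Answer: 39720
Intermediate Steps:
L = 100 (L = (-2*3 - 4)**2 = (-6 - 4)**2 = (-10)**2 = 100)
c(G, f) = 25 (c(G, f) = 5**2 = 25)
c(1/(-54 + 99), L) + 39695 = 25 + 39695 = 39720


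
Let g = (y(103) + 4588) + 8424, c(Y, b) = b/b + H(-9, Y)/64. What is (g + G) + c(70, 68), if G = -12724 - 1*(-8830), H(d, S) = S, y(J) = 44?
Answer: 293251/32 ≈ 9164.1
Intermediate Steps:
c(Y, b) = 1 + Y/64 (c(Y, b) = b/b + Y/64 = 1 + Y*(1/64) = 1 + Y/64)
g = 13056 (g = (44 + 4588) + 8424 = 4632 + 8424 = 13056)
G = -3894 (G = -12724 + 8830 = -3894)
(g + G) + c(70, 68) = (13056 - 3894) + (1 + (1/64)*70) = 9162 + (1 + 35/32) = 9162 + 67/32 = 293251/32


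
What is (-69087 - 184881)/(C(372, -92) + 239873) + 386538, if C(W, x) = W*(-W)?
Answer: 39229101114/101489 ≈ 3.8654e+5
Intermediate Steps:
C(W, x) = -W**2
(-69087 - 184881)/(C(372, -92) + 239873) + 386538 = (-69087 - 184881)/(-1*372**2 + 239873) + 386538 = -253968/(-1*138384 + 239873) + 386538 = -253968/(-138384 + 239873) + 386538 = -253968/101489 + 386538 = 39229101114/101489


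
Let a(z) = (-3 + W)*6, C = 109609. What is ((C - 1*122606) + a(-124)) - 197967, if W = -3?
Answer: -211000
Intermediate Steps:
a(z) = -36 (a(z) = (-3 - 3)*6 = -6*6 = -36)
((C - 1*122606) + a(-124)) - 197967 = ((109609 - 1*122606) - 36) - 197967 = ((109609 - 122606) - 36) - 197967 = (-12997 - 36) - 197967 = -13033 - 197967 = -211000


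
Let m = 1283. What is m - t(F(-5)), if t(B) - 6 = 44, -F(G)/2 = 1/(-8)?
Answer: 1233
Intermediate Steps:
F(G) = ¼ (F(G) = -2/(-8) = -2*(-⅛) = ¼)
t(B) = 50 (t(B) = 6 + 44 = 50)
m - t(F(-5)) = 1283 - 1*50 = 1283 - 50 = 1233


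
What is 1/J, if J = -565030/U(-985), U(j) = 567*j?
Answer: 111699/113006 ≈ 0.98843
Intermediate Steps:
J = 113006/111699 (J = -565030/(567*(-985)) = -565030/(-558495) = -565030*(-1/558495) = 113006/111699 ≈ 1.0117)
1/J = 1/(113006/111699) = 111699/113006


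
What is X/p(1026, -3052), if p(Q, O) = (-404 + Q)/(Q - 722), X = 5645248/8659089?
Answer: 858077696/2692976679 ≈ 0.31864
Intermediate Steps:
X = 5645248/8659089 (X = 5645248*(1/8659089) = 5645248/8659089 ≈ 0.65195)
p(Q, O) = (-404 + Q)/(-722 + Q)
X/p(1026, -3052) = 5645248/(8659089*(((-404 + 1026)/(-722 + 1026)))) = 5645248/(8659089*((622/304))) = 5645248/(8659089*(((1/304)*622))) = 5645248/(8659089*(311/152)) = (5645248/8659089)*(152/311) = 858077696/2692976679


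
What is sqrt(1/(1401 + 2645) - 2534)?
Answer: I*sqrt(143535882)/238 ≈ 50.339*I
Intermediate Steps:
sqrt(1/(1401 + 2645) - 2534) = sqrt(1/4046 - 2534) = sqrt(-10252563/4046) = I*sqrt(143535882)/238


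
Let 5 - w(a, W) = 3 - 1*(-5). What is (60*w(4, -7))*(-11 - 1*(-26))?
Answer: -2700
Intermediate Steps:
w(a, W) = -3 (w(a, W) = 5 - (3 - 1*(-5)) = 5 - (3 + 5) = 5 - 1*8 = 5 - 8 = -3)
(60*w(4, -7))*(-11 - 1*(-26)) = (60*(-3))*(-11 - 1*(-26)) = -180*(-11 + 26) = -180*15 = -2700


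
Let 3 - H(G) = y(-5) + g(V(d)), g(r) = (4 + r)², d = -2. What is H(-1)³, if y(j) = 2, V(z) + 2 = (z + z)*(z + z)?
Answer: -33698267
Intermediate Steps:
V(z) = -2 + 4*z² (V(z) = -2 + (z + z)*(z + z) = -2 + (2*z)*(2*z) = -2 + 4*z²)
H(G) = -323 (H(G) = 3 - (2 + (4 + (-2 + 4*(-2)²))²) = 3 - (2 + (4 + (-2 + 4*4))²) = 3 - (2 + (4 + (-2 + 16))²) = 3 - (2 + (4 + 14)²) = 3 - (2 + 18²) = 3 - (2 + 324) = 3 - 1*326 = 3 - 326 = -323)
H(-1)³ = (-323)³ = -33698267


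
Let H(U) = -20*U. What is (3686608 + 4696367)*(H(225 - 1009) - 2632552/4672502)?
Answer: 307077590526246900/2336251 ≈ 1.3144e+11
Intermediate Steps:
(3686608 + 4696367)*(H(225 - 1009) - 2632552/4672502) = (3686608 + 4696367)*(-20*(225 - 1009) - 2632552/4672502) = 8382975*(-20*(-784) - 2632552*1/4672502) = 8382975*(15680 - 1316276/2336251) = 8382975*(36631099404/2336251) = 307077590526246900/2336251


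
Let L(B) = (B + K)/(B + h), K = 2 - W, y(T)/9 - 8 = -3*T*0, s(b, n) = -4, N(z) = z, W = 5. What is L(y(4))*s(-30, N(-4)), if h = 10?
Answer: -138/41 ≈ -3.3659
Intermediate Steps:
y(T) = 72 (y(T) = 72 + 9*(-3*T*0) = 72 + 9*0 = 72 + 0 = 72)
K = -3 (K = 2 - 1*5 = 2 - 5 = -3)
L(B) = (-3 + B)/(10 + B) (L(B) = (B - 3)/(B + 10) = (-3 + B)/(10 + B))
L(y(4))*s(-30, N(-4)) = ((-3 + 72)/(10 + 72))*(-4) = (69/82)*(-4) = -138/41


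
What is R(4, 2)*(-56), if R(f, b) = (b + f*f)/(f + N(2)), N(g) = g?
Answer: -168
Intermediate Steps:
R(f, b) = (b + f**2)/(2 + f) (R(f, b) = (b + f*f)/(f + 2) = (b + f**2)/(2 + f))
R(4, 2)*(-56) = ((2 + 4**2)/(2 + 4))*(-56) = ((2 + 16)/6)*(-56) = ((1/6)*18)*(-56) = 3*(-56) = -168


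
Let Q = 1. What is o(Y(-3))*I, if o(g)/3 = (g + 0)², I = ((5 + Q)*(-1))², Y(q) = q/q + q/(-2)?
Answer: 675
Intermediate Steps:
Y(q) = 1 - q/2 (Y(q) = 1 + q*(-½) = 1 - q/2)
I = 36 (I = ((5 + 1)*(-1))² = (6*(-1))² = (-6)² = 36)
o(g) = 3*g² (o(g) = 3*(g + 0)² = 3*g²)
o(Y(-3))*I = (3*(1 - ½*(-3))²)*36 = (3*(1 + 3/2)²)*36 = (3*(5/2)²)*36 = (3*(25/4))*36 = (75/4)*36 = 675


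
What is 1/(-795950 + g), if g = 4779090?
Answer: 1/3983140 ≈ 2.5106e-7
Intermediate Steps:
1/(-795950 + g) = 1/(-795950 + 4779090) = 1/3983140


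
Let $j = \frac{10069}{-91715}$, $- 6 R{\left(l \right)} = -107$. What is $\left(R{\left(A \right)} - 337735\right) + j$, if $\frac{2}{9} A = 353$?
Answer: $- \frac{185842440059}{550290} \approx -3.3772 \cdot 10^{5}$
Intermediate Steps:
$A = \frac{3177}{2}$ ($A = \frac{9}{2} \cdot 353 = \frac{3177}{2} \approx 1588.5$)
$R{\left(l \right)} = \frac{107}{6}$ ($R{\left(l \right)} = \left(- \frac{1}{6}\right) \left(-107\right) = \frac{107}{6}$)
$j = - \frac{10069}{91715}$ ($j = 10069 \left(- \frac{1}{91715}\right) = - \frac{10069}{91715} \approx -0.10979$)
$\left(R{\left(A \right)} - 337735\right) + j = \left(\frac{107}{6} - 337735\right) - \frac{10069}{91715} = - \frac{2026303}{6} - \frac{10069}{91715} = - \frac{185842440059}{550290}$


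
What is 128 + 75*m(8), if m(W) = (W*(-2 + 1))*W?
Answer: -4672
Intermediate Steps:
m(W) = -W**2 (m(W) = (W*(-1))*W = (-W)*W = -W**2)
128 + 75*m(8) = 128 + 75*(-1*8**2) = 128 + 75*(-1*64) = 128 + 75*(-64) = 128 - 4800 = -4672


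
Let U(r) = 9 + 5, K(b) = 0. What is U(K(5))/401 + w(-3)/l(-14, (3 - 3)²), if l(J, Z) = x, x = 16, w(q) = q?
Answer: -979/6416 ≈ -0.15259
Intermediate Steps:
U(r) = 14
l(J, Z) = 16
U(K(5))/401 + w(-3)/l(-14, (3 - 3)²) = 14/401 - 3/16 = -979/6416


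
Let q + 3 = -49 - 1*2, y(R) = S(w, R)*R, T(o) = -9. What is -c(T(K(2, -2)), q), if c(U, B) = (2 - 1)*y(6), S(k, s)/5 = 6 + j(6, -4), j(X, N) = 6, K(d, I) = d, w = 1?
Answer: -360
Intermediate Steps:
S(k, s) = 60 (S(k, s) = 5*(6 + 6) = 5*12 = 60)
y(R) = 60*R
q = -54 (q = -3 + (-49 - 1*2) = -3 + (-49 - 2) = -3 - 51 = -54)
c(U, B) = 360 (c(U, B) = (2 - 1)*(60*6) = 1*360 = 360)
-c(T(K(2, -2)), q) = -1*360 = -360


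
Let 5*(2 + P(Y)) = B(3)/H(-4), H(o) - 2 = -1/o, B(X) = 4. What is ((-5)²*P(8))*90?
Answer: -3700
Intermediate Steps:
H(o) = 2 - 1/o
P(Y) = -74/45 (P(Y) = -2 + (4/(2 - 1/(-4)))/5 = -2 + (4/(2 - 1*(-¼)))/5 = -2 + (4/(2 + ¼))/5 = -2 + (4/(9/4))/5 = -2 + (4*(4/9))/5 = -2 + (⅕)*(16/9) = -2 + 16/45 = -74/45)
((-5)²*P(8))*90 = ((-5)²*(-74/45))*90 = (25*(-74/45))*90 = -370/9*90 = -3700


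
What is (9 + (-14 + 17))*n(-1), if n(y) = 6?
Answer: 72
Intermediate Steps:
(9 + (-14 + 17))*n(-1) = (9 + (-14 + 17))*6 = (9 + 3)*6 = 12*6 = 72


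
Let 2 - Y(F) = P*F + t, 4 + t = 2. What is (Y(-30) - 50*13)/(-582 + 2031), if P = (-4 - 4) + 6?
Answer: -706/1449 ≈ -0.48723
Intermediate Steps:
P = -2 (P = -8 + 6 = -2)
t = -2 (t = -4 + 2 = -2)
Y(F) = 4 + 2*F (Y(F) = 2 - (-2*F - 2) = 2 - (-2 - 2*F) = 2 + (2 + 2*F) = 4 + 2*F)
(Y(-30) - 50*13)/(-582 + 2031) = ((4 + 2*(-30)) - 50*13)/(-582 + 2031) = ((4 - 60) - 650)/1449 = (-56 - 650)*(1/1449) = -706*1/1449 = -706/1449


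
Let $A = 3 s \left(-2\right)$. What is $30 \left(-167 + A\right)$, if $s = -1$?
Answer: $-4830$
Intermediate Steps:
$A = 6$ ($A = 3 \left(-1\right) \left(-2\right) = \left(-3\right) \left(-2\right) = 6$)
$30 \left(-167 + A\right) = 30 \left(-167 + 6\right) = 30 \left(-161\right) = -4830$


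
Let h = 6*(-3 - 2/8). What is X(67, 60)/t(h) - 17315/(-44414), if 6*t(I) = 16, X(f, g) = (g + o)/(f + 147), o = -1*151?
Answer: 8759129/38018384 ≈ 0.23039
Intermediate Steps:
o = -151
X(f, g) = (-151 + g)/(147 + f) (X(f, g) = (g - 151)/(f + 147) = (-151 + g)/(147 + f))
h = -39/2 (h = 6*(-3 - 2*⅛) = 6*(-3 - ¼) = 6*(-13/4) = -39/2 ≈ -19.500)
t(I) = 8/3 (t(I) = (⅙)*16 = 8/3)
X(67, 60)/t(h) - 17315/(-44414) = ((-151 + 60)/(147 + 67))/(8/3) - 17315/(-44414) = (-91/214)*(3/8) - 17315*(-1/44414) = ((1/214)*(-91))*(3/8) + 17315/44414 = -91/214*3/8 + 17315/44414 = -273/1712 + 17315/44414 = 8759129/38018384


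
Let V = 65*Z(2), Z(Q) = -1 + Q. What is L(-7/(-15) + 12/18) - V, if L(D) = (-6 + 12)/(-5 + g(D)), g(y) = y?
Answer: -1930/29 ≈ -66.552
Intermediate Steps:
L(D) = 6/(-5 + D) (L(D) = (-6 + 12)/(-5 + D) = 6/(-5 + D))
V = 65 (V = 65*(-1 + 2) = 65*1 = 65)
L(-7/(-15) + 12/18) - V = 6/(-5 + (-7/(-15) + 12/18)) - 1*65 = 6/(-5 + (-7*(-1/15) + 12*(1/18))) - 65 = 6/(-5 + (7/15 + ⅔)) - 65 = 6/(-5 + 17/15) - 65 = 6/(-58/15) - 65 = 6*(-15/58) - 65 = -45/29 - 65 = -1930/29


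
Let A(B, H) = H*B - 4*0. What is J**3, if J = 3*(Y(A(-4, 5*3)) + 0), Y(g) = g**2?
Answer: 1259712000000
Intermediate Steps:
A(B, H) = B*H (A(B, H) = B*H + 0 = B*H)
J = 10800 (J = 3*((-20*3)**2 + 0) = 3*((-4*15)**2 + 0) = 3*((-60)**2 + 0) = 3*(3600 + 0) = 3*3600 = 10800)
J**3 = 10800**3 = 1259712000000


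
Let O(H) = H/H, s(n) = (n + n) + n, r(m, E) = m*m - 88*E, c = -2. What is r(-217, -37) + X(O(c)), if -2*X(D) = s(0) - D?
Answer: 100691/2 ≈ 50346.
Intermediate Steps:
r(m, E) = m² - 88*E
s(n) = 3*n (s(n) = 2*n + n = 3*n)
O(H) = 1
X(D) = D/2 (X(D) = -(3*0 - D)/2 = -(0 - D)/2 = -(-1)*D/2 = D/2)
r(-217, -37) + X(O(c)) = ((-217)² - 88*(-37)) + (½)*1 = (47089 + 3256) + ½ = 50345 + ½ = 100691/2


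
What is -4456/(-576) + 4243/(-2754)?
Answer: 68249/11016 ≈ 6.1954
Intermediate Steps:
-4456/(-576) + 4243/(-2754) = -4456*(-1/576) + 4243*(-1/2754) = 557/72 - 4243/2754 = 68249/11016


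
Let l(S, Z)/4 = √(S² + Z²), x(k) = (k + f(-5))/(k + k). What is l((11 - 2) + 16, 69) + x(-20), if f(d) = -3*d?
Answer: ⅛ + 4*√5386 ≈ 293.68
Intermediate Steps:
x(k) = (15 + k)/(2*k) (x(k) = (k - 3*(-5))/(k + k) = (k + 15)/((2*k)) = (15 + k)*(1/(2*k)) = (15 + k)/(2*k))
l(S, Z) = 4*√(S² + Z²)
l((11 - 2) + 16, 69) + x(-20) = 4*√(((11 - 2) + 16)² + 69²) + (½)*(15 - 20)/(-20) = 4*√((9 + 16)² + 4761) + (½)*(-1/20)*(-5) = 4*√(25² + 4761) + ⅛ = 4*√(625 + 4761) + ⅛ = 4*√5386 + ⅛ = ⅛ + 4*√5386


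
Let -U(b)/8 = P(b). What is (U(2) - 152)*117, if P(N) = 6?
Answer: -23400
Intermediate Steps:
U(b) = -48 (U(b) = -8*6 = -48)
(U(2) - 152)*117 = (-48 - 152)*117 = -200*117 = -23400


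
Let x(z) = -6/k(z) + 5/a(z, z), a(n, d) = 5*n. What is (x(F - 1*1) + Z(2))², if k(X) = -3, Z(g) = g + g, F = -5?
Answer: 1225/36 ≈ 34.028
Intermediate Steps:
Z(g) = 2*g
x(z) = 2 + 1/z (x(z) = -6/(-3) + 5/((5*z)) = -6*(-⅓) + 5*(1/(5*z)) = 2 + 1/z)
(x(F - 1*1) + Z(2))² = ((2 + 1/(-5 - 1*1)) + 2*2)² = ((2 + 1/(-5 - 1)) + 4)² = ((2 + 1/(-6)) + 4)² = ((2 - ⅙) + 4)² = (11/6 + 4)² = (35/6)² = 1225/36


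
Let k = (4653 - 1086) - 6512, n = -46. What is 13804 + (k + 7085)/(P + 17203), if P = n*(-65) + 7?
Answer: 13942247/1010 ≈ 13804.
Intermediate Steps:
k = -2945 (k = 3567 - 6512 = -2945)
P = 2997 (P = -46*(-65) + 7 = 2990 + 7 = 2997)
13804 + (k + 7085)/(P + 17203) = 13804 + (-2945 + 7085)/(2997 + 17203) = 13804 + 4140/20200 = 13804 + 4140*(1/20200) = 13804 + 207/1010 = 13942247/1010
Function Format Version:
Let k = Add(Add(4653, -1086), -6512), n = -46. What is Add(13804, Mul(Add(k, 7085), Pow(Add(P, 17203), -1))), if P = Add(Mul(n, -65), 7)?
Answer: Rational(13942247, 1010) ≈ 13804.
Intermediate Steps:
k = -2945 (k = Add(3567, -6512) = -2945)
P = 2997 (P = Add(Mul(-46, -65), 7) = Add(2990, 7) = 2997)
Add(13804, Mul(Add(k, 7085), Pow(Add(P, 17203), -1))) = Add(13804, Mul(Add(-2945, 7085), Pow(Add(2997, 17203), -1))) = Add(13804, Mul(4140, Pow(20200, -1))) = Add(13804, Mul(4140, Rational(1, 20200))) = Add(13804, Rational(207, 1010)) = Rational(13942247, 1010)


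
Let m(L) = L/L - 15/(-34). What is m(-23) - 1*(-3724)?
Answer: 126665/34 ≈ 3725.4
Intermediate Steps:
m(L) = 49/34 (m(L) = 1 - 15*(-1/34) = 1 + 15/34 = 49/34)
m(-23) - 1*(-3724) = 49/34 - 1*(-3724) = 49/34 + 3724 = 126665/34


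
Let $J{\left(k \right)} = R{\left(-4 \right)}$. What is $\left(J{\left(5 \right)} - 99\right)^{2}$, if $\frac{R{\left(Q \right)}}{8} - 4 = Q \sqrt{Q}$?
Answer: $393 + 8576 i \approx 393.0 + 8576.0 i$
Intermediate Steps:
$R{\left(Q \right)} = 32 + 8 Q^{\frac{3}{2}}$ ($R{\left(Q \right)} = 32 + 8 Q \sqrt{Q} = 32 + 8 Q^{\frac{3}{2}}$)
$J{\left(k \right)} = 32 - 64 i$ ($J{\left(k \right)} = 32 + 8 \left(-4\right)^{\frac{3}{2}} = 32 + 8 \left(- 8 i\right) = 32 - 64 i$)
$\left(J{\left(5 \right)} - 99\right)^{2} = \left(\left(32 - 64 i\right) - 99\right)^{2} = \left(-67 - 64 i\right)^{2}$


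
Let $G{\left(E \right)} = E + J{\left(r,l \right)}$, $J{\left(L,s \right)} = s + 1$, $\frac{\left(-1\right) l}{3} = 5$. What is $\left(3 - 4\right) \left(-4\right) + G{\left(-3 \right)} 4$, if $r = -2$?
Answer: $-64$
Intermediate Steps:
$l = -15$ ($l = \left(-3\right) 5 = -15$)
$J{\left(L,s \right)} = 1 + s$
$G{\left(E \right)} = -14 + E$ ($G{\left(E \right)} = E + \left(1 - 15\right) = E - 14 = -14 + E$)
$\left(3 - 4\right) \left(-4\right) + G{\left(-3 \right)} 4 = \left(3 - 4\right) \left(-4\right) + \left(-14 - 3\right) 4 = \left(-1\right) \left(-4\right) - 68 = 4 - 68 = -64$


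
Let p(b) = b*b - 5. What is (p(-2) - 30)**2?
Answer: 961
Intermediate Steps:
p(b) = -5 + b**2 (p(b) = b**2 - 5 = -5 + b**2)
(p(-2) - 30)**2 = ((-5 + (-2)**2) - 30)**2 = ((-5 + 4) - 30)**2 = (-1 - 30)**2 = (-31)**2 = 961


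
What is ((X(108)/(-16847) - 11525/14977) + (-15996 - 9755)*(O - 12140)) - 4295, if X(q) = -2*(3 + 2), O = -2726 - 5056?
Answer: 7614157959996824/14842207 ≈ 5.1301e+8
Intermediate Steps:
O = -7782
X(q) = -10 (X(q) = -2*5 = -10)
((X(108)/(-16847) - 11525/14977) + (-15996 - 9755)*(O - 12140)) - 4295 = ((-10/(-16847) - 11525/14977) + (-15996 - 9755)*(-7782 - 12140)) - 4295 = ((-10*(-1/16847) - 11525*1/14977) - 25751*(-19922)) - 4295 = ((10/16847 - 11525/14977) + 513011422) - 4295 = (-11412465/14842207 + 513011422) - 4295 = 7614221707275889/14842207 - 4295 = 7614157959996824/14842207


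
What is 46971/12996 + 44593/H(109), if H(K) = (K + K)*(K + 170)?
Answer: 190911155/43913484 ≈ 4.3474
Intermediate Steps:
H(K) = 2*K*(170 + K) (H(K) = (2*K)*(170 + K) = 2*K*(170 + K))
46971/12996 + 44593/H(109) = 46971/12996 + 44593/((2*109*(170 + 109))) = 46971*(1/12996) + 44593/((2*109*279)) = 5219/1444 + 44593/60822 = 190911155/43913484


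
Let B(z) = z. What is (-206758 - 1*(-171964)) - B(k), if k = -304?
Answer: -34490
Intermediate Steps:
(-206758 - 1*(-171964)) - B(k) = (-206758 - 1*(-171964)) - 1*(-304) = (-206758 + 171964) + 304 = -34794 + 304 = -34490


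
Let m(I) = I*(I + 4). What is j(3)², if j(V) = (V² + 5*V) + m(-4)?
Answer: 576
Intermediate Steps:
m(I) = I*(4 + I)
j(V) = V² + 5*V (j(V) = (V² + 5*V) - 4*(4 - 4) = (V² + 5*V) - 4*0 = (V² + 5*V) + 0 = V² + 5*V)
j(3)² = (3*(5 + 3))² = (3*8)² = 24² = 576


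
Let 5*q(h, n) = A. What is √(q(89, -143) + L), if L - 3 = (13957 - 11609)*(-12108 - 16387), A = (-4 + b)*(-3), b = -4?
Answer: I*√1672656305/5 ≈ 8179.6*I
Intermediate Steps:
A = 24 (A = (-4 - 4)*(-3) = -8*(-3) = 24)
q(h, n) = 24/5 (q(h, n) = (⅕)*24 = 24/5)
L = -66906257 (L = 3 + (13957 - 11609)*(-12108 - 16387) = 3 + 2348*(-28495) = 3 - 66906260 = -66906257)
√(q(89, -143) + L) = √(24/5 - 66906257) = √(-334531261/5) = I*√1672656305/5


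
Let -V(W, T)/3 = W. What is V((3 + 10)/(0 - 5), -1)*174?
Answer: 6786/5 ≈ 1357.2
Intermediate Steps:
V(W, T) = -3*W
V((3 + 10)/(0 - 5), -1)*174 = -3*(3 + 10)/(0 - 5)*174 = -39/(-5)*174 = -39*(-1)/5*174 = -3*(-13/5)*174 = (39/5)*174 = 6786/5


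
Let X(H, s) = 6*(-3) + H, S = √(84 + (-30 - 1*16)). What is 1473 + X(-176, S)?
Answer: 1279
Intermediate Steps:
S = √38 (S = √(84 + (-30 - 16)) = √(84 - 46) = √38 ≈ 6.1644)
X(H, s) = -18 + H
1473 + X(-176, S) = 1473 + (-18 - 176) = 1473 - 194 = 1279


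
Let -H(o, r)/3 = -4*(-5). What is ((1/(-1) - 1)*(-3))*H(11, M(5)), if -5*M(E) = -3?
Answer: -360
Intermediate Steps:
M(E) = ⅗ (M(E) = -⅕*(-3) = ⅗)
H(o, r) = -60 (H(o, r) = -(-12)*(-5) = -3*20 = -60)
((1/(-1) - 1)*(-3))*H(11, M(5)) = ((1/(-1) - 1)*(-3))*(-60) = ((-1 - 1)*(-3))*(-60) = -2*(-3)*(-60) = 6*(-60) = -360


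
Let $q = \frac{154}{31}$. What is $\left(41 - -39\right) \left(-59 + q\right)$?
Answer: $- \frac{134000}{31} \approx -4322.6$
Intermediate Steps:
$q = \frac{154}{31}$ ($q = 154 \cdot \frac{1}{31} = \frac{154}{31} \approx 4.9677$)
$\left(41 - -39\right) \left(-59 + q\right) = \left(41 - -39\right) \left(-59 + \frac{154}{31}\right) = \left(41 + 39\right) \left(- \frac{1675}{31}\right) = 80 \left(- \frac{1675}{31}\right) = - \frac{134000}{31}$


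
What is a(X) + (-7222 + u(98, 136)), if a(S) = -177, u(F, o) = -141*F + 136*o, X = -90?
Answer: -2721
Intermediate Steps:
a(X) + (-7222 + u(98, 136)) = -177 + (-7222 + (-141*98 + 136*136)) = -177 + (-7222 + (-13818 + 18496)) = -177 + (-7222 + 4678) = -177 - 2544 = -2721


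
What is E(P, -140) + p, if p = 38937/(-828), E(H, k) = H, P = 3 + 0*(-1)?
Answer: -12151/276 ≈ -44.025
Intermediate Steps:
P = 3 (P = 3 + 0 = 3)
p = -12979/276 (p = 38937*(-1/828) = -12979/276 ≈ -47.025)
E(P, -140) + p = 3 - 12979/276 = -12151/276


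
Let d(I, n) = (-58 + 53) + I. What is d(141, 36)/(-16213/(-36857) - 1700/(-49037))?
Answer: 245800512424/857693781 ≈ 286.58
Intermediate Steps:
d(I, n) = -5 + I
d(141, 36)/(-16213/(-36857) - 1700/(-49037)) = (-5 + 141)/(-16213/(-36857) - 1700/(-49037)) = 136/(-16213*(-1/36857) - 1700*(-1/49037)) = 136/(16213/36857 + 1700/49037) = 136/(857693781/1807356709) = 136*(1807356709/857693781) = 245800512424/857693781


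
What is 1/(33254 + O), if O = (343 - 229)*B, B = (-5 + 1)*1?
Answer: 1/32798 ≈ 3.0490e-5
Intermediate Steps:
B = -4 (B = -4*1 = -4)
O = -456 (O = (343 - 229)*(-4) = 114*(-4) = -456)
1/(33254 + O) = 1/(33254 - 456) = 1/32798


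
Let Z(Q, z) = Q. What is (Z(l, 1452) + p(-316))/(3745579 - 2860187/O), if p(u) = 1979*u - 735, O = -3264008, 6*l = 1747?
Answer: -557084120308/3334255276587 ≈ -0.16708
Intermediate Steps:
l = 1747/6 (l = (⅙)*1747 = 1747/6 ≈ 291.17)
p(u) = -735 + 1979*u
(Z(l, 1452) + p(-316))/(3745579 - 2860187/O) = (1747/6 + (-735 + 1979*(-316)))/(3745579 - 2860187/(-3264008)) = (1747/6 + (-735 - 625364))/(3745579 - 2860187*(-1/3264008)) = (1747/6 - 626099)/(3745579 + 260017/296728) = -3754847/(6*1111418425529/296728) = -3754847/6*296728/1111418425529 = -557084120308/3334255276587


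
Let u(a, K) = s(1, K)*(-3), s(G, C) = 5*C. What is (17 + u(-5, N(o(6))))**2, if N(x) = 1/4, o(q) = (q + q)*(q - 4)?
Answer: 2809/16 ≈ 175.56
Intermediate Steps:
o(q) = 2*q*(-4 + q) (o(q) = (2*q)*(-4 + q) = 2*q*(-4 + q))
N(x) = 1/4
u(a, K) = -15*K (u(a, K) = (5*K)*(-3) = -15*K)
(17 + u(-5, N(o(6))))**2 = (17 - 15*1/4)**2 = (17 - 15/4)**2 = (53/4)**2 = 2809/16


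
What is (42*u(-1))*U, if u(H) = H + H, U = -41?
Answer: 3444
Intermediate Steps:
u(H) = 2*H
(42*u(-1))*U = (42*(2*(-1)))*(-41) = (42*(-2))*(-41) = -84*(-41) = 3444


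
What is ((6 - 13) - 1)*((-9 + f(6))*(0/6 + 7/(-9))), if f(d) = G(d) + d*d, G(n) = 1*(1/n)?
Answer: 4564/27 ≈ 169.04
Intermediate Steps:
G(n) = 1/n
f(d) = 1/d + d² (f(d) = 1/d + d*d = 1/d + d²)
((6 - 13) - 1)*((-9 + f(6))*(0/6 + 7/(-9))) = ((6 - 13) - 1)*((-9 + (1 + 6³)/6)*(0/6 + 7/(-9))) = (-7 - 1)*((-9 + (1 + 216)/6)*(0*(⅙) + 7*(-⅑))) = -8*(-9 + (⅙)*217)*(0 - 7/9) = -8*(-9 + 217/6)*(-7)/9 = -652*(-7)/(3*9) = -8*(-1141/54) = 4564/27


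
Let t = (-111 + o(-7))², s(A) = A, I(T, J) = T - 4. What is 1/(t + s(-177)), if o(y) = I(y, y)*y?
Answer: 1/979 ≈ 0.0010215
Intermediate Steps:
I(T, J) = -4 + T
o(y) = y*(-4 + y) (o(y) = (-4 + y)*y = y*(-4 + y))
t = 1156 (t = (-111 - 7*(-4 - 7))² = (-111 - 7*(-11))² = (-111 + 77)² = (-34)² = 1156)
1/(t + s(-177)) = 1/(1156 - 177) = 1/979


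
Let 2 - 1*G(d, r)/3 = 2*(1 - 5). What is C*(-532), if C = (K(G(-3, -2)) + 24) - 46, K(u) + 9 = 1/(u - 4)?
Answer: 214130/13 ≈ 16472.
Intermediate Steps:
G(d, r) = 30 (G(d, r) = 6 - 6*(1 - 5) = 6 - 6*(-4) = 6 - 3*(-8) = 6 + 24 = 30)
K(u) = -9 + 1/(-4 + u) (K(u) = -9 + 1/(u - 4) = -9 + 1/(-4 + u))
C = -805/26 (C = ((37 - 9*30)/(-4 + 30) + 24) - 46 = ((37 - 270)/26 + 24) - 46 = ((1/26)*(-233) + 24) - 46 = (-233/26 + 24) - 46 = 391/26 - 46 = -805/26 ≈ -30.962)
C*(-532) = -805/26*(-532) = 214130/13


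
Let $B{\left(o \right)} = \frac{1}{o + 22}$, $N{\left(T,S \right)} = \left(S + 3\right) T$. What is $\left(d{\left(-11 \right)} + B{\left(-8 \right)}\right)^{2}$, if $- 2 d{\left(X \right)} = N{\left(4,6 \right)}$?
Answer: $\frac{63001}{196} \approx 321.43$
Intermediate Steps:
$N{\left(T,S \right)} = T \left(3 + S\right)$ ($N{\left(T,S \right)} = \left(3 + S\right) T = T \left(3 + S\right)$)
$d{\left(X \right)} = -18$ ($d{\left(X \right)} = - \frac{4 \left(3 + 6\right)}{2} = - \frac{4 \cdot 9}{2} = \left(- \frac{1}{2}\right) 36 = -18$)
$B{\left(o \right)} = \frac{1}{22 + o}$
$\left(d{\left(-11 \right)} + B{\left(-8 \right)}\right)^{2} = \left(-18 + \frac{1}{22 - 8}\right)^{2} = \left(-18 + \frac{1}{14}\right)^{2} = \left(- \frac{251}{14}\right)^{2} = \frac{63001}{196}$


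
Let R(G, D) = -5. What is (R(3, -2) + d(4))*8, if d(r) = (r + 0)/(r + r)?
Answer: -36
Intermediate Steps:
d(r) = ½ (d(r) = r/((2*r)) = r*(1/(2*r)) = ½)
(R(3, -2) + d(4))*8 = (-5 + ½)*8 = -9/2*8 = -36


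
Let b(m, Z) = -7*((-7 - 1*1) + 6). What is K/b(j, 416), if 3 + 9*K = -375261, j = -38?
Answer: -20848/7 ≈ -2978.3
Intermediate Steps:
b(m, Z) = 14 (b(m, Z) = -7*((-7 - 1) + 6) = -7*(-8 + 6) = -7*(-2) = 14)
K = -41696 (K = -⅓ + (⅑)*(-375261) = -⅓ - 125087/3 = -41696)
K/b(j, 416) = -41696/14 = -41696*1/14 = -20848/7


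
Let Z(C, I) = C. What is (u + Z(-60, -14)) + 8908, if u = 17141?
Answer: 25989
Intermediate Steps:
(u + Z(-60, -14)) + 8908 = (17141 - 60) + 8908 = 17081 + 8908 = 25989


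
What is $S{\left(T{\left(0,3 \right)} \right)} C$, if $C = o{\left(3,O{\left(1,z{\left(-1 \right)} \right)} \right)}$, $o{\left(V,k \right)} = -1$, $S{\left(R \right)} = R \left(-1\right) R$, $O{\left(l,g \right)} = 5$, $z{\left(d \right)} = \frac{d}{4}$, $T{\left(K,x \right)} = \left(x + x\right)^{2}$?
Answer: $1296$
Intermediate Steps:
$T{\left(K,x \right)} = 4 x^{2}$ ($T{\left(K,x \right)} = \left(2 x\right)^{2} = 4 x^{2}$)
$z{\left(d \right)} = \frac{d}{4}$ ($z{\left(d \right)} = d \frac{1}{4} = \frac{d}{4}$)
$S{\left(R \right)} = - R^{2}$ ($S{\left(R \right)} = - R R = - R^{2}$)
$C = -1$
$S{\left(T{\left(0,3 \right)} \right)} C = - \left(4 \cdot 3^{2}\right)^{2} \left(-1\right) = - \left(4 \cdot 9\right)^{2} \left(-1\right) = - 36^{2} \left(-1\right) = \left(-1\right) 1296 \left(-1\right) = \left(-1296\right) \left(-1\right) = 1296$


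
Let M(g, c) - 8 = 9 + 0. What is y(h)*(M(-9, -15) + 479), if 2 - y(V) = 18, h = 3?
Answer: -7936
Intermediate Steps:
M(g, c) = 17 (M(g, c) = 8 + (9 + 0) = 8 + 9 = 17)
y(V) = -16 (y(V) = 2 - 1*18 = 2 - 18 = -16)
y(h)*(M(-9, -15) + 479) = -16*(17 + 479) = -16*496 = -7936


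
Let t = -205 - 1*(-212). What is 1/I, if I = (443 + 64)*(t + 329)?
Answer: 1/170352 ≈ 5.8702e-6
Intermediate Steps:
t = 7 (t = -205 + 212 = 7)
I = 170352 (I = (443 + 64)*(7 + 329) = 507*336 = 170352)
1/I = 1/170352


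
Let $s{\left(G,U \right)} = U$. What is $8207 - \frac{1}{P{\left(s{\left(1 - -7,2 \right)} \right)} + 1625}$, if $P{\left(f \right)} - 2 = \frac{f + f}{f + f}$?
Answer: $\frac{13360995}{1628} \approx 8207.0$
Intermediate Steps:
$P{\left(f \right)} = 3$ ($P{\left(f \right)} = 2 + \frac{f + f}{f + f} = 2 + \frac{2 f}{2 f} = 2 + 2 f \frac{1}{2 f} = 2 + 1 = 3$)
$8207 - \frac{1}{P{\left(s{\left(1 - -7,2 \right)} \right)} + 1625} = 8207 - \frac{1}{3 + 1625} = 8207 - \frac{1}{1628} = \frac{13360995}{1628}$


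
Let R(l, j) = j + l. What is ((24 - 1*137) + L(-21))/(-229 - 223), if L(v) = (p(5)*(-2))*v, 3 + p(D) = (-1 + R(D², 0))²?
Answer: -23953/452 ≈ -52.993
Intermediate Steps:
p(D) = -3 + (-1 + D²)² (p(D) = -3 + (-1 + (0 + D²))² = -3 + (-1 + D²)²)
L(v) = -1146*v (L(v) = ((-3 + (-1 + 5²)²)*(-2))*v = ((-3 + (-1 + 25)²)*(-2))*v = ((-3 + 24²)*(-2))*v = ((-3 + 576)*(-2))*v = (573*(-2))*v = -1146*v)
((24 - 1*137) + L(-21))/(-229 - 223) = ((24 - 1*137) - 1146*(-21))/(-229 - 223) = ((24 - 137) + 24066)/(-452) = (-113 + 24066)*(-1/452) = 23953*(-1/452) = -23953/452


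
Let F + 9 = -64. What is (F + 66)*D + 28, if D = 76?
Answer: -504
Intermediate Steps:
F = -73 (F = -9 - 64 = -73)
(F + 66)*D + 28 = (-73 + 66)*76 + 28 = -7*76 + 28 = -532 + 28 = -504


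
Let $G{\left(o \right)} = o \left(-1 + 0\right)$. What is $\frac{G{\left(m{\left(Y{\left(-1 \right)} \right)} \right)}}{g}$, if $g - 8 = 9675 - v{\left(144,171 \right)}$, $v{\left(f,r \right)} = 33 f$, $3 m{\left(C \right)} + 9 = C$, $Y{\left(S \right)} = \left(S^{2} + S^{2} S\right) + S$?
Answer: $\frac{10}{14793} \approx 0.00067599$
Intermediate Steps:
$Y{\left(S \right)} = S + S^{2} + S^{3}$ ($Y{\left(S \right)} = \left(S^{2} + S^{3}\right) + S = S + S^{2} + S^{3}$)
$m{\left(C \right)} = -3 + \frac{C}{3}$
$G{\left(o \right)} = - o$ ($G{\left(o \right)} = o \left(-1\right) = - o$)
$g = 4931$ ($g = 8 + \left(9675 - 33 \cdot 144\right) = 8 + \left(9675 - 4752\right) = 8 + 4923 = 4931$)
$\frac{G{\left(m{\left(Y{\left(-1 \right)} \right)} \right)}}{g} = \frac{\left(-1\right) \left(-3 + \frac{\left(-1\right) \left(1 - 1 + \left(-1\right)^{2}\right)}{3}\right)}{4931} = - (-3 + \frac{\left(-1\right) \left(1 - 1 + 1\right)}{3}) \frac{1}{4931} = - (-3 + \frac{\left(-1\right) 1}{3}) \frac{1}{4931} = - (-3 + \frac{1}{3} \left(-1\right)) \frac{1}{4931} = - (-3 - \frac{1}{3}) \frac{1}{4931} = \left(-1\right) \left(- \frac{10}{3}\right) \frac{1}{4931} = \frac{10}{3} \cdot \frac{1}{4931} = \frac{10}{14793}$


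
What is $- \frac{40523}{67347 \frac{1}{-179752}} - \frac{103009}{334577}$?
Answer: $\frac{348154591659667}{3218965317} \approx 1.0816 \cdot 10^{5}$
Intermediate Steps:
$- \frac{40523}{67347 \frac{1}{-179752}} - \frac{103009}{334577} = - \frac{40523}{67347 \left(- \frac{1}{179752}\right)} - \frac{103009}{334577} = - \frac{40523}{- \frac{67347}{179752}} - \frac{103009}{334577} = \left(-40523\right) \left(- \frac{179752}{67347}\right) - \frac{103009}{334577} = \frac{1040584328}{9621} - \frac{103009}{334577} = \frac{348154591659667}{3218965317}$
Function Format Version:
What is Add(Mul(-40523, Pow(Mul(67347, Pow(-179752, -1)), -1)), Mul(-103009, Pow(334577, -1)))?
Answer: Rational(348154591659667, 3218965317) ≈ 1.0816e+5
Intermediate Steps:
Add(Mul(-40523, Pow(Mul(67347, Pow(-179752, -1)), -1)), Mul(-103009, Pow(334577, -1))) = Add(Mul(-40523, Pow(Mul(67347, Rational(-1, 179752)), -1)), Mul(-103009, Rational(1, 334577))) = Add(Mul(-40523, Pow(Rational(-67347, 179752), -1)), Rational(-103009, 334577)) = Add(Mul(-40523, Rational(-179752, 67347)), Rational(-103009, 334577)) = Add(Rational(1040584328, 9621), Rational(-103009, 334577)) = Rational(348154591659667, 3218965317)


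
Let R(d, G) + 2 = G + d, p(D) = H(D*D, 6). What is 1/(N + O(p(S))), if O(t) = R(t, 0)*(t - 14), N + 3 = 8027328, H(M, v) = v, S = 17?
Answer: 1/8027293 ≈ 1.2458e-7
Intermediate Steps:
p(D) = 6
R(d, G) = -2 + G + d (R(d, G) = -2 + (G + d) = -2 + G + d)
N = 8027325 (N = -3 + 8027328 = 8027325)
O(t) = (-14 + t)*(-2 + t) (O(t) = (-2 + 0 + t)*(t - 14) = (-2 + t)*(-14 + t) = (-14 + t)*(-2 + t))
1/(N + O(p(S))) = 1/(8027325 + (-14 + 6)*(-2 + 6)) = 1/(8027325 - 8*4) = 1/(8027325 - 32) = 1/8027293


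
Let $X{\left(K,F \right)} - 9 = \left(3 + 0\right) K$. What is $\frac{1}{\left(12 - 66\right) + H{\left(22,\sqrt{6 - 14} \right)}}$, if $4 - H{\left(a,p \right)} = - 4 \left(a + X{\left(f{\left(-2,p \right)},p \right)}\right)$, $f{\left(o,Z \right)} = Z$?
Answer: $\frac{37}{3314} - \frac{6 i \sqrt{2}}{1657} \approx 0.011165 - 0.0051209 i$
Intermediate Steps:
$X{\left(K,F \right)} = 9 + 3 K$ ($X{\left(K,F \right)} = 9 + \left(3 + 0\right) K = 9 + 3 K$)
$H{\left(a,p \right)} = 40 + 4 a + 12 p$ ($H{\left(a,p \right)} = 4 - - 4 \left(a + \left(9 + 3 p\right)\right) = 4 - - 4 \left(9 + a + 3 p\right) = 4 - \left(-36 - 12 p - 4 a\right) = 4 + \left(36 + 4 a + 12 p\right) = 40 + 4 a + 12 p$)
$\frac{1}{\left(12 - 66\right) + H{\left(22,\sqrt{6 - 14} \right)}} = \frac{1}{\left(12 - 66\right) + \left(40 + 4 \cdot 22 + 12 \sqrt{6 - 14}\right)} = \frac{1}{\left(12 - 66\right) + \left(40 + 88 + 12 \sqrt{-8}\right)} = \frac{1}{-54 + \left(40 + 88 + 12 \cdot 2 i \sqrt{2}\right)} = \frac{1}{-54 + \left(40 + 88 + 24 i \sqrt{2}\right)} = \frac{1}{-54 + \left(128 + 24 i \sqrt{2}\right)} = \frac{1}{74 + 24 i \sqrt{2}}$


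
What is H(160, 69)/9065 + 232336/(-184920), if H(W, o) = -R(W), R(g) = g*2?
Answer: -54132506/41907495 ≈ -1.2917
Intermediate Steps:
R(g) = 2*g
H(W, o) = -2*W
H(160, 69)/9065 + 232336/(-184920) = -2*160/9065 + 232336/(-184920) = -320*1/9065 + 232336*(-1/184920) = -64/1813 - 29042/23115 = -54132506/41907495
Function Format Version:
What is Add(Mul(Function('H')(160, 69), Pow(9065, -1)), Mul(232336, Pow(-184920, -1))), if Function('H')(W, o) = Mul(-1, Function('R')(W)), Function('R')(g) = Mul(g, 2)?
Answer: Rational(-54132506, 41907495) ≈ -1.2917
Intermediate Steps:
Function('R')(g) = Mul(2, g)
Function('H')(W, o) = Mul(-2, W) (Function('H')(W, o) = Mul(-1, Mul(2, W)) = Mul(-2, W))
Add(Mul(Function('H')(160, 69), Pow(9065, -1)), Mul(232336, Pow(-184920, -1))) = Add(Mul(Mul(-2, 160), Pow(9065, -1)), Mul(232336, Pow(-184920, -1))) = Add(Mul(-320, Rational(1, 9065)), Mul(232336, Rational(-1, 184920))) = Add(Rational(-64, 1813), Rational(-29042, 23115)) = Rational(-54132506, 41907495)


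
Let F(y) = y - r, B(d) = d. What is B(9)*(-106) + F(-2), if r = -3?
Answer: -953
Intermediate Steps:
F(y) = 3 + y (F(y) = y - 1*(-3) = y + 3 = 3 + y)
B(9)*(-106) + F(-2) = 9*(-106) + (3 - 2) = -954 + 1 = -953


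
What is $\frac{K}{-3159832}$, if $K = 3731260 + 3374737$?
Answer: $- \frac{7105997}{3159832} \approx -2.2489$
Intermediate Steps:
$K = 7105997$
$\frac{K}{-3159832} = \frac{7105997}{-3159832} = 7105997 \left(- \frac{1}{3159832}\right) = - \frac{7105997}{3159832}$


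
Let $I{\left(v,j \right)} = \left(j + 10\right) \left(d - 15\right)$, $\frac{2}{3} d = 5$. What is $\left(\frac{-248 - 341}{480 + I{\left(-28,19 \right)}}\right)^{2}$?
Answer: $\frac{1387684}{275625} \approx 5.0347$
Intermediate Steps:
$d = \frac{15}{2}$ ($d = \frac{3}{2} \cdot 5 = \frac{15}{2} \approx 7.5$)
$I{\left(v,j \right)} = -75 - \frac{15 j}{2}$ ($I{\left(v,j \right)} = \left(j + 10\right) \left(\frac{15}{2} - 15\right) = \left(10 + j\right) \left(- \frac{15}{2}\right) = -75 - \frac{15 j}{2}$)
$\left(\frac{-248 - 341}{480 + I{\left(-28,19 \right)}}\right)^{2} = \left(\frac{-248 - 341}{480 - \frac{435}{2}}\right)^{2} = \left(- \frac{589}{480 - \frac{435}{2}}\right)^{2} = \left(- \frac{589}{\frac{525}{2}}\right)^{2} = \left(\left(-589\right) \frac{2}{525}\right)^{2} = \left(- \frac{1178}{525}\right)^{2} = \frac{1387684}{275625}$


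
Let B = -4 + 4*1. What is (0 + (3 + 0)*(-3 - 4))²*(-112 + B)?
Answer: -49392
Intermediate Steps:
B = 0 (B = -4 + 4 = 0)
(0 + (3 + 0)*(-3 - 4))²*(-112 + B) = (0 + (3 + 0)*(-3 - 4))²*(-112 + 0) = (0 + 3*(-7))²*(-112) = (0 - 21)²*(-112) = (-21)²*(-112) = 441*(-112) = -49392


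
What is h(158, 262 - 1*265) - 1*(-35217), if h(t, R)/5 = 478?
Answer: 37607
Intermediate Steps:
h(t, R) = 2390 (h(t, R) = 5*478 = 2390)
h(158, 262 - 1*265) - 1*(-35217) = 2390 - 1*(-35217) = 2390 + 35217 = 37607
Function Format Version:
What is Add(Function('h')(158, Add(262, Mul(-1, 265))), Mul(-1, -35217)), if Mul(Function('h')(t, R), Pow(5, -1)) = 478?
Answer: 37607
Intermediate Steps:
Function('h')(t, R) = 2390 (Function('h')(t, R) = Mul(5, 478) = 2390)
Add(Function('h')(158, Add(262, Mul(-1, 265))), Mul(-1, -35217)) = Add(2390, Mul(-1, -35217)) = Add(2390, 35217) = 37607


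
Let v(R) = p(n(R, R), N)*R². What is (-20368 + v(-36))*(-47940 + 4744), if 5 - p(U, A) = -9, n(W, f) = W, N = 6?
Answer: 96067904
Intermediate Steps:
p(U, A) = 14 (p(U, A) = 5 - 1*(-9) = 5 + 9 = 14)
v(R) = 14*R²
(-20368 + v(-36))*(-47940 + 4744) = (-20368 + 14*(-36)²)*(-47940 + 4744) = (-20368 + 14*1296)*(-43196) = (-20368 + 18144)*(-43196) = -2224*(-43196) = 96067904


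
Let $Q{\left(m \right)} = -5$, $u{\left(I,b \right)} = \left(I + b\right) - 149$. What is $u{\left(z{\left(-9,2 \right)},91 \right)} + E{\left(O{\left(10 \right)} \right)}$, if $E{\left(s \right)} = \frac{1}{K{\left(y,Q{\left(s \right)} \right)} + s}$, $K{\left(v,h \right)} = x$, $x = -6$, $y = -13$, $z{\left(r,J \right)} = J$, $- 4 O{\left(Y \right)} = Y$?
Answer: $- \frac{954}{17} \approx -56.118$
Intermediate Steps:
$O{\left(Y \right)} = - \frac{Y}{4}$
$u{\left(I,b \right)} = -149 + I + b$
$K{\left(v,h \right)} = -6$
$E{\left(s \right)} = \frac{1}{-6 + s}$
$u{\left(z{\left(-9,2 \right)},91 \right)} + E{\left(O{\left(10 \right)} \right)} = \left(-149 + 2 + 91\right) + \frac{1}{-6 - \frac{5}{2}} = -56 + \frac{1}{-6 - \frac{5}{2}} = -56 + \frac{1}{- \frac{17}{2}} = -56 - \frac{2}{17} = - \frac{954}{17}$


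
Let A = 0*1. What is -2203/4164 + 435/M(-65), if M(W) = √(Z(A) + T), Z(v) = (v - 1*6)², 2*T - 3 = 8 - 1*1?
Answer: -2203/4164 + 435*√41/41 ≈ 67.406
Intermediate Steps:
T = 5 (T = 3/2 + (8 - 1*1)/2 = 3/2 + (8 - 1)/2 = 3/2 + (½)*7 = 3/2 + 7/2 = 5)
A = 0
Z(v) = (-6 + v)² (Z(v) = (v - 6)² = (-6 + v)²)
M(W) = √41 (M(W) = √((-6 + 0)² + 5) = √((-6)² + 5) = √(36 + 5) = √41)
-2203/4164 + 435/M(-65) = -2203/4164 + 435/(√41) = -2203*1/4164 + 435*(√41/41) = -2203/4164 + 435*√41/41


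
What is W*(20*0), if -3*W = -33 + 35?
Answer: 0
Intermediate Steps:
W = -⅔ (W = -(-33 + 35)/3 = -⅓*2 = -⅔ ≈ -0.66667)
W*(20*0) = -40*0/3 = -⅔*0 = 0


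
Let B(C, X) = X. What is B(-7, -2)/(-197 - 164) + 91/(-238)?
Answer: -4625/12274 ≈ -0.37681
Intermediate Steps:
B(-7, -2)/(-197 - 164) + 91/(-238) = -2/(-197 - 164) + 91/(-238) = -2/(-361) + 91*(-1/238) = -2*(-1/361) - 13/34 = 2/361 - 13/34 = -4625/12274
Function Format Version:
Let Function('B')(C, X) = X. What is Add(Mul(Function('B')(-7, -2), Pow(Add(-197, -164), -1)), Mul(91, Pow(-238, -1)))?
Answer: Rational(-4625, 12274) ≈ -0.37681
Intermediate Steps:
Add(Mul(Function('B')(-7, -2), Pow(Add(-197, -164), -1)), Mul(91, Pow(-238, -1))) = Add(Mul(-2, Pow(Add(-197, -164), -1)), Mul(91, Pow(-238, -1))) = Add(Mul(-2, Pow(-361, -1)), Mul(91, Rational(-1, 238))) = Add(Mul(-2, Rational(-1, 361)), Rational(-13, 34)) = Add(Rational(2, 361), Rational(-13, 34)) = Rational(-4625, 12274)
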